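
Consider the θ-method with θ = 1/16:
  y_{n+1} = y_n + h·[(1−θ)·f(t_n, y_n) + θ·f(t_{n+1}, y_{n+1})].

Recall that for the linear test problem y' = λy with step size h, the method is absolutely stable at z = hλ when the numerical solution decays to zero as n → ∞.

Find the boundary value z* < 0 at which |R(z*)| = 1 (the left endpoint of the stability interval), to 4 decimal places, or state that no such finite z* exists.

z* = -2.2857.

Test eqn y'=λy, z=hλ:
  y_{n+1} = y_n + z·[15/16·y_n + 1/16·y_{n+1}] ⇒ (1 − 1/16z)y_{n+1} = (1 + 15/16z)y_n
  ⇒ R(z) = (1 + 15/16z)/(1 − 1/16z).

Find x<0 with |R(x)|<1.
x=-1.79: |R|=0.6099
R=−1: 1+15/16x = −1+1/16x ⇒ -7/8x=2 ⇒ x=2/(-7/8)=-2.2857
Confirm numerically:
  x=-2.106: |R|=0.86104 <1
  x=-1.827: |R|=0.63976 <1
  x=-0.927: |R|=0.12377 <1
  x=-2.779: |R|=1.36775 >1
  x=-2.428: |R|=1.10810 >1
  x=-2.400: |R|=1.08696 >1
So |R|<1 on (-2.2857, 0).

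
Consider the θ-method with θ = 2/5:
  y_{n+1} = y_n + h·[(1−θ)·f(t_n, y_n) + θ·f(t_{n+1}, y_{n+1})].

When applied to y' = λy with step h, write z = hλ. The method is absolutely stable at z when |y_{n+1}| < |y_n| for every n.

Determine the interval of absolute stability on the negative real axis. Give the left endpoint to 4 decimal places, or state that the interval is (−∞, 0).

On y'=λy, z=hλ:
  y_{n+1} = y_n + z·[3/5·y_n + 2/5·y_{n+1}] ⇒ (1 − 2/5z)y_{n+1} = (1 + 3/5z)y_n
  Hence R(z) = (1 + 3/5z)/(1 − 2/5z).

Solve |R(x)|<1 on ℝ⁻.
x=-0.32: |R|=0.7163
R=−1: 1+3/5x = −1+2/5x ⇒ -1/5x=2 ⇒ x=2/(-1/5)=-10.0000
Confirm numerically:
  x=-9.826: |R|=0.99294 <1
  x=-9.768: |R|=0.99054 <1
  x=-7.860: |R|=0.89672 <1
  x=-6.865: |R|=0.83262 <1
  x=-10.428: |R|=1.01655 >1
  x=-10.133: |R|=1.00526 >1
So |R|<1 on (-10.0000, 0).

(-10.0000, 0).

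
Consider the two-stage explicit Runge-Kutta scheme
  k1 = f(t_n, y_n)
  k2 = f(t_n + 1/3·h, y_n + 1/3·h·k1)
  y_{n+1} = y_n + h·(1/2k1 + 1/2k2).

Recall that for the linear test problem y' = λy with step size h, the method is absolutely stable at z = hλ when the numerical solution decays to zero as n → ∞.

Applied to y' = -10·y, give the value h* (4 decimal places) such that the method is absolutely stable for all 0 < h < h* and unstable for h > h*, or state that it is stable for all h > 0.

(-6.0000,0); λ=-10 ⇒ h* = (6)/10 = 0.6000.

Set f=λy, z=hλ:
  k1=λy_n ⇒ h·k1=z·y_n;  k2=λ(1+1/3z)y_n ⇒ h·k2=z(1+1/3z)y_n
  y_{n+1}/y_n = 1 + 1/2z + 1/2z(1+1/3z) = 1 + z + 1/6z²
  Hence R(z) = 1 + z + 1/6z².

Solve |R(x)|<1 on ℝ⁻.
x=-1.48: |R|=0.1149
R=1: x+1/6x²=0 ⇒ x=−6=-6.0000; min R=1−1/(4·1/6)=-0.5000>−1
Confirm numerically:
  x=-5.583: |R|=0.61198 <1
  x=-3.731: |R|=0.41094 <1
  x=-2.779: |R|=0.49186 <1
  x=-6.454: |R|=1.48835 >1
  x=-6.336: |R|=1.35482 >1
Stable set (-6.0000, 0).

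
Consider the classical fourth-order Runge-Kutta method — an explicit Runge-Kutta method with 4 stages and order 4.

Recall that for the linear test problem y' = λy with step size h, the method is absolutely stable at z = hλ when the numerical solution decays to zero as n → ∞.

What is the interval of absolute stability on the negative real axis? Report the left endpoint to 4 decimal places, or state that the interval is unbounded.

Set f=λy, z=hλ:
  order 4, 4-stage ⇒ R(z)=1+z+z^2/2+z^3/6+z^4/24
  (e.g. R(-1.79)=0.28392, |R|=0.28392)

Need |R(x)|<1, x<0.
x=-1.79: |R|=0.2839
|R(-1.26)|=0.3054 |R(-1.08)|=0.3499 |R(-0.59)|=0.5549
Bisect:
  x_lo=-3.2832 |R|=2.0495  x_hi=-0.1511 |R|=0.8597
  mid=-1.71717 |R|=0.27555 →hi
  mid=-2.50018 |R|=0.64861 →hi
  mid=-2.89169 |R|=1.17262 →lo
  mid=-2.69593 |R|=0.87342 →hi
  mid=-2.79381 |R|=1.01292 →lo
  mid=-2.74487 |R|=0.94075 →hi
  mid=-2.76934 |R|=0.97621 →hi
  mid=-2.78157 |R|=0.99441 →hi
  mid=-2.78769 |R|=1.00362 →lo
  mid=-2.78463 |R|=0.99900 →hi
  ...
  [-2.78540,-2.78521] ⇒ x*=-2.7853
Stable set (-2.7853, 0).

z∈(-2.7853,0).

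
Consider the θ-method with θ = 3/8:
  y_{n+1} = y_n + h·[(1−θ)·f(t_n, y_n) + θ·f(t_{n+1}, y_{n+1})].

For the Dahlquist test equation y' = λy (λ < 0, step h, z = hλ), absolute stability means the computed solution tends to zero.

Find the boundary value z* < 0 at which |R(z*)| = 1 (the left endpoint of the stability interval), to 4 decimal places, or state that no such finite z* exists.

Test eqn y'=λy, z=hλ:
  y_{n+1} = y_n + z·[5/8·y_n + 3/8·y_{n+1}] ⇒ (1 − 3/8z)y_{n+1} = (1 + 5/8z)y_n
  Hence R(z) = (1 + 5/8z)/(1 − 3/8z).

Find x<0 with |R(x)|<1.
x=-1.65: |R|=0.0193
R=−1: 1+5/8x = −1+3/8x ⇒ -1/4x=2 ⇒ x=2/(-1/4)=-8.0000
Confirm numerically:
  x=-6.815: |R|=0.91668 <1
  x=-6.726: |R|=0.90957 <1
  x=-6.018: |R|=0.84785 <1
  x=-5.881: |R|=0.83473 <1
  x=-8.433: |R|=1.02601 >1
  x=-8.218: |R|=1.01335 >1
  x=-8.063: |R|=1.00391 >1
Interval (-8.0000, 0).

z* = -8.0000.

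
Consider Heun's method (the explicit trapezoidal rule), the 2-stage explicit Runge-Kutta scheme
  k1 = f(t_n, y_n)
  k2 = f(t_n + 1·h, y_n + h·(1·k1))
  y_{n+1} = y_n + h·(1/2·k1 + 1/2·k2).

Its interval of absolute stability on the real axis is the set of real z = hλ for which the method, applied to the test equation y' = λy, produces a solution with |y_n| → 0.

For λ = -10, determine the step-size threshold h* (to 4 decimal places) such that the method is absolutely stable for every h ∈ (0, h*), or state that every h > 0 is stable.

Set f=λy, z=hλ:
  order 2, 2-stage ⇒ R(z)=1+z+z^2/2
  (e.g. R(-0.9)=0.50500, |R|=0.50500)

Solve |R(x)|<1 on ℝ⁻.
x=-0.9: |R|=0.5050
|R(-1.98)|=0.9802 |R(-1.68)|=0.7312 |R(-0.57)|=0.5924
Bisect:
  x_lo=-2.4393 |R|=1.5358  x_hi=-0.2229 |R|=0.8019
  mid=-1.33113 |R|=0.55482 →hi
  mid=-1.88523 |R|=0.89182 →hi
  mid=-2.16228 |R|=1.17545 →lo
  mid=-2.02376 |R|=1.02404 →lo
  mid=-1.95449 |R|=0.95553 →hi
  mid=-1.98912 |R|=0.98918 →hi
  mid=-2.00644 |R|=1.00646 →lo
  mid=-1.99778 |R|=0.99779 →hi
  mid=-2.00211 |R|=1.00211 →lo
  ...
  [-2.00008,-1.99995] ⇒ x*=-2.0000
Interval (-2.0000, 0).

(-2.0000,0); λ=-10 ⇒ h* = 0.2000.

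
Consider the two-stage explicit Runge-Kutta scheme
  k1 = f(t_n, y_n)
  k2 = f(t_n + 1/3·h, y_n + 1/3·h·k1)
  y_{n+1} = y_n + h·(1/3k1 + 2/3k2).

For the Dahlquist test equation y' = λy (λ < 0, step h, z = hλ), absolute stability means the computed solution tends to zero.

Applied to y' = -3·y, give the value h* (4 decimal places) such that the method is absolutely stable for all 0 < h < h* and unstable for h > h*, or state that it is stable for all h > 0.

(-4.5000,0); λ=-3 ⇒ h* = (9/2)/3 = 1.5000.

Test eqn y'=λy, z=hλ:
  k1=λy_n ⇒ h·k1=z·y_n;  k2=λ(1+1/3z)y_n ⇒ h·k2=z(1+1/3z)y_n
  y_{n+1}/y_n = 1 + 1/3z + 2/3z(1+1/3z) = 1 + z + 2/9z²
  so R(z) = 1 + z + 2/9z².

Solve |R(x)|<1 on ℝ⁻.
x=-1.79: |R|=0.0780
R=1: x+2/9x²=0 ⇒ x=−9/2=-4.5000; min R=1−1/(4·2/9)=-0.1250>−1
Confirm numerically:
  x=-3.818: |R|=0.42136 <1
  x=-3.570: |R|=0.26220 <1
  x=-3.301: |R|=0.12047 <1
  x=-2.934: |R|=0.02103 <1
  x=-5.060: |R|=1.62969 >1
  x=-5.034: |R|=1.59737 >1
  x=-4.606: |R|=1.10850 >1
So |R|<1 on (-4.5000, 0).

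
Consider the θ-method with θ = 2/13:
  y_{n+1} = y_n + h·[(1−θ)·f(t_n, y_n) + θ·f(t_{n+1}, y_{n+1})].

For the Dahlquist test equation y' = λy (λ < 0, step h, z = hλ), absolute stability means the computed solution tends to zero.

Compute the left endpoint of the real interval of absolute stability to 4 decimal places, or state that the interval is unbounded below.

Test eqn y'=λy, z=hλ:
  y_{n+1} = y_n + z·[11/13·y_n + 2/13·y_{n+1}] ⇒ (1 − 2/13z)y_{n+1} = (1 + 11/13z)y_n
  Hence R(z) = (1 + 11/13z)/(1 − 2/13z).

Boundary: |R(x)|=1, x<0.
x=-1.57: |R|=0.2646
R=−1: 1+11/13x = −1+2/13x ⇒ -9/13x=2 ⇒ x=2/(-9/13)=-2.8889
Confirm numerically:
  x=-2.805: |R|=0.95943 <1
  x=-2.187: |R|=0.63641 <1
  x=-1.754: |R|=0.38127 <1
  x=-3.366: |R|=1.21762 >1
  x=-3.096: |R|=1.09712 >1
  x=-2.912: |R|=1.01105 >1
So |R|<1 on (-2.8889, 0).

z* = -2.8889.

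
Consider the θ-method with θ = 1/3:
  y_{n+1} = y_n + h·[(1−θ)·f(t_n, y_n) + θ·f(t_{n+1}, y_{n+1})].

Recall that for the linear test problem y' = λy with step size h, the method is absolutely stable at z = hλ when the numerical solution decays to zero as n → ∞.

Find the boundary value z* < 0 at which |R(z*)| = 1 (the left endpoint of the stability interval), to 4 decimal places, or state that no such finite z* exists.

With y'=λy (z=hλ):
  y_{n+1} = y_n + z·[2/3·y_n + 1/3·y_{n+1}] ⇒ (1 − 1/3z)y_{n+1} = (1 + 2/3z)y_n
  so R(z) = (1 + 2/3z)/(1 − 1/3z).

Find x<0 with |R(x)|<1.
x=-1.02: |R|=0.2388
R=−1: 1+2/3x = −1+1/3x ⇒ -1/3x=2 ⇒ x=2/(-1/3)=-6.0000
Confirm numerically:
  x=-5.691: |R|=0.96445 <1
  x=-4.468: |R|=0.79486 <1
  x=-4.322: |R|=0.77083 <1
  x=-6.260: |R|=1.02808 >1
  x=-6.059: |R|=1.00651 >1
  x=-6.046: |R|=1.00509 >1
Stable set (-6.0000, 0).

left endpoint -6.0000.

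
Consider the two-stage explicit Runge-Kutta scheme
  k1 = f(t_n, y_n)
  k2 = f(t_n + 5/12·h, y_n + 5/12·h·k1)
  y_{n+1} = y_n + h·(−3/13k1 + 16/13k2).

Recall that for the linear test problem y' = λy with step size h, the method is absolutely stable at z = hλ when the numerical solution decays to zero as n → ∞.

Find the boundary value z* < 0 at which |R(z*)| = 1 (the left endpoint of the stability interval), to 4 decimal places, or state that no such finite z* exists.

With y'=λy (z=hλ):
  k1=λy_n ⇒ h·k1=z·y_n;  k2=λ(1+5/12z)y_n ⇒ h·k2=z(1+5/12z)y_n
  y_{n+1}/y_n = 1 − 3/13z + 16/13z(1+5/12z) = 1 + z + 20/39z²
  R(z) = 1 + z + 20/39z².

Boundary: |R(x)|=1, x<0.
x=-1.08: |R|=0.5182
R=1: x+20/39x²=0 ⇒ x=−39/20=-1.9500; min R=1−1/(4·20/39)=0.5125>−1
Confirm numerically:
  x=-1.890: |R|=0.94185 <1
  x=-1.799: |R|=0.86069 <1
  x=-1.596: |R|=0.71026 <1
  x=-1.110: |R|=0.52185 <1
  x=-2.458: |R|=1.64034 >1
  x=-2.341: |R|=1.46940 >1
  x=-2.207: |R|=1.29087 >1
Stable set (-1.9500, 0).

left endpoint -1.9500.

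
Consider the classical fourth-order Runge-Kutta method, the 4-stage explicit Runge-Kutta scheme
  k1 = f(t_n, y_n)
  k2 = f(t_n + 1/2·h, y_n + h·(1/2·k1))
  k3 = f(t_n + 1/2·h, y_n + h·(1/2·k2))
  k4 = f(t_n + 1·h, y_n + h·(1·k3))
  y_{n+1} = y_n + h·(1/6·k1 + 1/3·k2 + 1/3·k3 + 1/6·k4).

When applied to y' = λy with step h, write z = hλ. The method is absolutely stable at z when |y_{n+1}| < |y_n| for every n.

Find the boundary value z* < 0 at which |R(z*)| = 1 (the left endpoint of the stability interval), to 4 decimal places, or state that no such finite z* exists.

Set f=λy, z=hλ:
  order 4, 4-stage ⇒ R(z)=1+z+z^2/2+z^3/6+z^4/24
  (e.g. R(-1.14)=0.33325, |R|=0.33325)

Boundary: |R(x)|=1, x<0.
x=-1.14: |R|=0.3332
|R(-2.76)|=0.9625 |R(-1.5)|=0.2734 |R(-1.31)|=0.2961
Bisect:
  x_lo=-3.3619 |R|=2.2791  x_hi=-0.2359 |R|=0.7898
  mid=-1.79893 |R|=0.28524 →hi
  mid=-2.58043 |R|=0.73258 →hi
  mid=-2.97118 |R|=1.31839 →lo
  mid=-2.77580 |R|=0.98579 →hi
  mid=-2.87349 |R|=1.14132 →lo
  mid=-2.82465 |R|=1.06097 →lo
  mid=-2.80023 |R|=1.02275 →lo
  mid=-2.78801 |R|=1.00411 →lo
  mid=-2.78191 |R|=0.99491 →hi
  ...
  [-2.78534,-2.78515] ⇒ x*=-2.7853
So |R|<1 on (-2.7853, 0).

z* = -2.7853.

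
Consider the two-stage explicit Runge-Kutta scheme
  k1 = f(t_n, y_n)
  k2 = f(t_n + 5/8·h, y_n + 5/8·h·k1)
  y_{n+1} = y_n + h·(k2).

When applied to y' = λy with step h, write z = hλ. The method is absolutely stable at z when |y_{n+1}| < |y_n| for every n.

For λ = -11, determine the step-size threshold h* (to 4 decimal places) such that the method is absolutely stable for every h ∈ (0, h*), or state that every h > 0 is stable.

(-1.6000,0); λ=-11 ⇒ h* = (8/5)/11 = 0.1455.

With y'=λy (z=hλ):
  k1=λy_n ⇒ h·k1=z·y_n;  k2=λ(1+5/8z)y_n ⇒ h·k2=z(1+5/8z)y_n
  y_{n+1}/y_n = 1 + z(1+5/8z) = 1 + z + 5/8z²
  Hence R(z) = 1 + z + 5/8z².

Boundary: |R(x)|=1, x<0.
x=-0.96: |R|=0.6160
R=1: x+5/8x²=0 ⇒ x=−8/5=-1.6000; min R=1−1/(4·5/8)=0.6000>−1
Confirm numerically:
  x=-1.467: |R|=0.87806 <1
  x=-0.830: |R|=0.60056 <1
  x=-0.702: |R|=0.60600 <1
  x=-1.763: |R|=1.17961 >1
  x=-1.660: |R|=1.06225 >1
So |R|<1 on (-1.6000, 0).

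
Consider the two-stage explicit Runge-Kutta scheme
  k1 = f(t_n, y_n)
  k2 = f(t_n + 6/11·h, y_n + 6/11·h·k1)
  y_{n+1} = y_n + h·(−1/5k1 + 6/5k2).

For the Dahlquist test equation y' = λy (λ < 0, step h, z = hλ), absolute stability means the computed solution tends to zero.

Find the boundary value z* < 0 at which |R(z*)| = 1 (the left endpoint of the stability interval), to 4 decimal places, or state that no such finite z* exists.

With y'=λy (z=hλ):
  k1=λy_n ⇒ h·k1=z·y_n;  k2=λ(1+6/11z)y_n ⇒ h·k2=z(1+6/11z)y_n
  y_{n+1}/y_n = 1 − 1/5z + 6/5z(1+6/11z) = 1 + z + 36/55z²
  R(z) = 1 + z + 36/55z².

Boundary: |R(x)|=1, x<0.
x=-0.32: |R|=0.7470
R=1: x+36/55x²=0 ⇒ x=−55/36=-1.5278; min R=1−1/(4·36/55)=0.6181>−1
Confirm numerically:
  x=-1.489: |R|=0.96221 <1
  x=-0.708: |R|=0.62010 <1
  x=-0.654: |R|=0.62596 <1
  x=-1.810: |R|=1.33436 >1
  x=-1.808: |R|=1.33162 >1
  x=-1.590: |R|=1.06476 >1
Stable set (-1.5278, 0).

z* = -1.5278.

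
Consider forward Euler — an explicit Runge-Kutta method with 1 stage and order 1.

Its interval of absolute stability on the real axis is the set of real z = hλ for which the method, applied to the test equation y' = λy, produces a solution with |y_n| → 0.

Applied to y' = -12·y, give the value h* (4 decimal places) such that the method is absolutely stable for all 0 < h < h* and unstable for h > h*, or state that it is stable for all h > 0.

With y'=λy (z=hλ):
  order 1, 1-stage ⇒ R(z)=1+z
  (e.g. R(-1.24)=-0.24000, |R|=0.24000)

Find x<0 with |R(x)|<1.
x=-1.24: |R|=0.2400
|R(-2.38)|=1.3800 |R(-2.27)|=1.2700 |R(-1.59)|=0.5900
Bisect:
  x_lo=-2.8865 |R|=1.8865  x_hi=-0.1644 |R|=0.8356
  mid=-1.52542 |R|=0.52542 →hi
  mid=-2.20595 |R|=1.20595 →lo
  mid=-1.86568 |R|=0.86568 →hi
  mid=-2.03582 |R|=1.03582 →lo
  mid=-1.95075 |R|=0.95075 →hi
  mid=-1.99328 |R|=0.99328 →hi
  mid=-2.01455 |R|=1.01455 →lo
  mid=-2.00392 |R|=1.00392 →lo
  ...
  [-2.00009,-1.99993] ⇒ x*=-2.0000
So |R|<1 on (-2.0000, 0).

(-2.0000,0); λ=-12 ⇒ h* = 0.1667.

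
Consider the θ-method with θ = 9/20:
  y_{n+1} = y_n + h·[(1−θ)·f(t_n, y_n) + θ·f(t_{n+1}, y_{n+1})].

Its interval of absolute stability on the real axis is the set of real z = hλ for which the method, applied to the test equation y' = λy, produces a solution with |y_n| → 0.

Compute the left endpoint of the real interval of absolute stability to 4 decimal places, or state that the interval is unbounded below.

left endpoint -20.0000.

On y'=λy, z=hλ:
  y_{n+1} = y_n + z·[11/20·y_n + 9/20·y_{n+1}] ⇒ (1 − 9/20z)y_{n+1} = (1 + 11/20z)y_n
  Hence R(z) = (1 + 11/20z)/(1 − 9/20z).

Find x<0 with |R(x)|<1.
x=-1.19: |R|=0.2250
R=−1: 1+11/20x = −1+9/20x ⇒ -1/10x=2 ⇒ x=2/(-1/10)=-20.0000
Confirm numerically:
  x=-16.450: |R|=0.95775 <1
  x=-15.621: |R|=0.94546 <1
  x=-12.456: |R|=0.88579 <1
  x=-11.242: |R|=0.85545 <1
  x=-20.397: |R|=1.00390 >1
  x=-20.244: |R|=1.00241 >1
  x=-20.236: |R|=1.00234 >1
So |R|<1 on (-20.0000, 0).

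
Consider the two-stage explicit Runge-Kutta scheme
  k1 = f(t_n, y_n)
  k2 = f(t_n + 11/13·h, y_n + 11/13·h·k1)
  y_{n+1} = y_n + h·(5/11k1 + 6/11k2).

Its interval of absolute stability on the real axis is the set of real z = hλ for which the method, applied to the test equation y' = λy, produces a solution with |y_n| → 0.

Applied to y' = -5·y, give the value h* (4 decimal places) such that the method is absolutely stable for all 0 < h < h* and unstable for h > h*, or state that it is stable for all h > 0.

(-2.1667,0); λ=-5 ⇒ h* = (13/6)/5 = 0.4333.

With y'=λy (z=hλ):
  k1=λy_n ⇒ h·k1=z·y_n;  k2=λ(1+11/13z)y_n ⇒ h·k2=z(1+11/13z)y_n
  y_{n+1}/y_n = 1 + 5/11z + 6/11z(1+11/13z) = 1 + z + 6/13z²
  R(z) = 1 + z + 6/13z².

Solve |R(x)|<1 on ℝ⁻.
x=-1.44: |R|=0.5170
R=1: x+6/13x²=0 ⇒ x=−13/6=-2.1667; min R=1−1/(4·6/13)=0.4583>−1
Confirm numerically:
  x=-1.482: |R|=0.53169 <1
  x=-1.388: |R|=0.50117 <1
  x=-1.362: |R|=0.49417 <1
  x=-2.687: |R|=1.64529 >1
  x=-2.331: |R|=1.17680 >1
Interval (-2.1667, 0).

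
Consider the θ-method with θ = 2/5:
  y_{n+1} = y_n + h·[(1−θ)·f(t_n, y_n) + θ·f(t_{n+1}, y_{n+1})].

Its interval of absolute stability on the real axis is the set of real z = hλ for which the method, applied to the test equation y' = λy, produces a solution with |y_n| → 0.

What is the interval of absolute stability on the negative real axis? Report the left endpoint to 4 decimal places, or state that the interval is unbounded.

With y'=λy (z=hλ):
  y_{n+1} = y_n + z·[3/5·y_n + 2/5·y_{n+1}] ⇒ (1 − 2/5z)y_{n+1} = (1 + 3/5z)y_n
  R(z) = (1 + 3/5z)/(1 − 2/5z).

Find x<0 with |R(x)|<1.
x=-1.09: |R|=0.2409
R=−1: 1+3/5x = −1+2/5x ⇒ -1/5x=2 ⇒ x=2/(-1/5)=-10.0000
Confirm numerically:
  x=-8.943: |R|=0.95381 <1
  x=-5.337: |R|=0.70250 <1
  x=-4.917: |R|=0.65734 <1
  x=-4.052: |R|=0.54609 <1
  x=-10.484: |R|=1.01864 >1
  x=-10.285: |R|=1.01115 >1
Stable set (-10.0000, 0).

z∈(-10.0000,0).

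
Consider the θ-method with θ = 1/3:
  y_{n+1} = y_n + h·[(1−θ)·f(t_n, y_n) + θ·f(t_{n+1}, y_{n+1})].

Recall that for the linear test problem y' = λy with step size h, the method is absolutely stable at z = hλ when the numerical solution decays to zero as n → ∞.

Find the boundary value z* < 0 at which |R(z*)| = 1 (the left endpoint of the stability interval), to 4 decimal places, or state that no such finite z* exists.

On y'=λy, z=hλ:
  y_{n+1} = y_n + z·[2/3·y_n + 1/3·y_{n+1}] ⇒ (1 − 1/3z)y_{n+1} = (1 + 2/3z)y_n
  R(z) = (1 + 2/3z)/(1 − 1/3z).

Find x<0 with |R(x)|<1.
x=-0.8: |R|=0.3684
R=−1: 1+2/3x = −1+1/3x ⇒ -1/3x=2 ⇒ x=2/(-1/3)=-6.0000
Confirm numerically:
  x=-5.750: |R|=0.97143 <1
  x=-4.681: |R|=0.82828 <1
  x=-3.994: |R|=0.71318 <1
  x=-6.226: |R|=1.02450 >1
  x=-6.112: |R|=1.01229 >1
Stable set (-6.0000, 0).

left endpoint -6.0000.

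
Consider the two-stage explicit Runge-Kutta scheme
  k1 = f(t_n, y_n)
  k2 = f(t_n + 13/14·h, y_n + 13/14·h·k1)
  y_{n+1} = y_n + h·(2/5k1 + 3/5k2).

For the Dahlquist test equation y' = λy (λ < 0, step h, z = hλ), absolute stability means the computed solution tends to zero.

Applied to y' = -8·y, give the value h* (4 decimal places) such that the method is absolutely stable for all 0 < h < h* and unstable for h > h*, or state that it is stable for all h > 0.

(-1.7949,0); λ=-8 ⇒ h* = (70/39)/8 = 0.2244.

On y'=λy, z=hλ:
  k1=λy_n ⇒ h·k1=z·y_n;  k2=λ(1+13/14z)y_n ⇒ h·k2=z(1+13/14z)y_n
  y_{n+1}/y_n = 1 + 2/5z + 3/5z(1+13/14z) = 1 + z + 39/70z²
  so R(z) = 1 + z + 39/70z².

Need |R(x)|<1, x<0.
x=-1.27: |R|=0.6286
R=1: x+39/70x²=0 ⇒ x=−70/39=-1.7949; min R=1−1/(4·39/70)=0.5513>−1
Confirm numerically:
  x=-1.770: |R|=0.97547 <1
  x=-1.468: |R|=0.73266 <1
  x=-1.019: |R|=0.55952 <1
  x=-0.804: |R|=0.55615 <1
  x=-2.364: |R|=1.74959 >1
  x=-1.987: |R|=1.21269 >1
Interval (-1.7949, 0).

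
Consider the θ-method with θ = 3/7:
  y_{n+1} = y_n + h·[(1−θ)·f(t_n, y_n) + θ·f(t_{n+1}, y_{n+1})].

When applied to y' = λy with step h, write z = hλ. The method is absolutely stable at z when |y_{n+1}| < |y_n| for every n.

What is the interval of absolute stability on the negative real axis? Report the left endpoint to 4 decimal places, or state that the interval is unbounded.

Set f=λy, z=hλ:
  y_{n+1} = y_n + z·[4/7·y_n + 3/7·y_{n+1}] ⇒ (1 − 3/7z)y_{n+1} = (1 + 4/7z)y_n
  R(z) = (1 + 4/7z)/(1 − 3/7z).

Need |R(x)|<1, x<0.
x=-1.51: |R|=0.0833
R=−1: 1+4/7x = −1+3/7x ⇒ -1/7x=2 ⇒ x=2/(-1/7)=-14.0000
Confirm numerically:
  x=-13.155: |R|=0.98181 <1
  x=-11.885: |R|=0.95042 <1
  x=-7.764: |R|=0.79414 <1
  x=-7.564: |R|=0.78324 <1
  x=-14.383: |R|=1.00764 >1
  x=-14.191: |R|=1.00385 >1
So |R|<1 on (-14.0000, 0).

(-14.0000, 0).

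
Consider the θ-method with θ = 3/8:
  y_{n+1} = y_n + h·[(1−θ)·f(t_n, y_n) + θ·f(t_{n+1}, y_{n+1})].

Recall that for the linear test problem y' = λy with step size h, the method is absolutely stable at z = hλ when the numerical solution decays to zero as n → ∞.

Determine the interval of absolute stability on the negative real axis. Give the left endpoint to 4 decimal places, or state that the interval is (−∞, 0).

Set f=λy, z=hλ:
  y_{n+1} = y_n + z·[5/8·y_n + 3/8·y_{n+1}] ⇒ (1 − 3/8z)y_{n+1} = (1 + 5/8z)y_n
  so R(z) = (1 + 5/8z)/(1 − 3/8z).

Find x<0 with |R(x)|<1.
x=-1.17: |R|=0.1868
R=−1: 1+5/8x = −1+3/8x ⇒ -1/4x=2 ⇒ x=2/(-1/4)=-8.0000
Confirm numerically:
  x=-6.387: |R|=0.88123 <1
  x=-4.784: |R|=0.71224 <1
  x=-4.515: |R|=0.67649 <1
  x=-4.182: |R|=0.62835 <1
  x=-8.409: |R|=1.02462 >1
  x=-8.276: |R|=1.01681 >1
  x=-8.032: |R|=1.00199 >1
Stable set (-8.0000, 0).

(-8.0000, 0).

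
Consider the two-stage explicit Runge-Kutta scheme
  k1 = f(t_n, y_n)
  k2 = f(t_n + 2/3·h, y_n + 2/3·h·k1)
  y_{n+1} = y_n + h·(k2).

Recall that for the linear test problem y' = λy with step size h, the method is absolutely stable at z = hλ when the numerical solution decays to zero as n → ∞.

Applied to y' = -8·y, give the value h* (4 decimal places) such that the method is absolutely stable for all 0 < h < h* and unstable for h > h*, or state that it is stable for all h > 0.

On y'=λy, z=hλ:
  k1=λy_n ⇒ h·k1=z·y_n;  k2=λ(1+2/3z)y_n ⇒ h·k2=z(1+2/3z)y_n
  y_{n+1}/y_n = 1 + z(1+2/3z) = 1 + z + 2/3z²
  ⇒ R(z) = 1 + z + 2/3z².

Find x<0 with |R(x)|<1.
x=-0.73: |R|=0.6253
R=1: x+2/3x²=0 ⇒ x=−3/2=-1.5000; min R=1−1/(4·2/3)=0.6250>−1
Confirm numerically:
  x=-1.340: |R|=0.85707 <1
  x=-1.283: |R|=0.81439 <1
  x=-1.069: |R|=0.69284 <1
  x=-0.721: |R|=0.62556 <1
  x=-1.970: |R|=1.61727 >1
  x=-1.757: |R|=1.30103 >1
  x=-1.720: |R|=1.25227 >1
So |R|<1 on (-1.5000, 0).

(-1.5000,0); λ=-8 ⇒ h* = (3/2)/8 = 0.1875.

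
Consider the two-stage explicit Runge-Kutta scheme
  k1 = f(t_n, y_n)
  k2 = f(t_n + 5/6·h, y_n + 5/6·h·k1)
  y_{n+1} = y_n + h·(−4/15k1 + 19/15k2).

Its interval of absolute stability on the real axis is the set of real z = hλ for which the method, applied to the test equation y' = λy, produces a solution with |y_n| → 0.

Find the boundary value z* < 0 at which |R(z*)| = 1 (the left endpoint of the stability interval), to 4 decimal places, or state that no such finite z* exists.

z* = -0.9474.

On y'=λy, z=hλ:
  k1=λy_n ⇒ h·k1=z·y_n;  k2=λ(1+5/6z)y_n ⇒ h·k2=z(1+5/6z)y_n
  y_{n+1}/y_n = 1 − 4/15z + 19/15z(1+5/6z) = 1 + z + 19/18z²
  Hence R(z) = 1 + z + 19/18z².

Solve |R(x)|<1 on ℝ⁻.
x=-1.7: |R|=2.3506
R=1: x+19/18x²=0 ⇒ x=−18/19=-0.9474; min R=1−1/(4·19/18)=0.7632>−1
Confirm numerically:
  x=-0.838: |R|=0.90326 <1
  x=-0.549: |R|=0.76915 <1
  x=-0.534: |R|=0.76700 <1
  x=-0.513: |R|=0.76479 <1
  x=-1.396: |R|=1.66108 >1
  x=-1.313: |R|=1.50675 >1
  x=-0.999: |R|=1.05445 >1
Interval (-0.9474, 0).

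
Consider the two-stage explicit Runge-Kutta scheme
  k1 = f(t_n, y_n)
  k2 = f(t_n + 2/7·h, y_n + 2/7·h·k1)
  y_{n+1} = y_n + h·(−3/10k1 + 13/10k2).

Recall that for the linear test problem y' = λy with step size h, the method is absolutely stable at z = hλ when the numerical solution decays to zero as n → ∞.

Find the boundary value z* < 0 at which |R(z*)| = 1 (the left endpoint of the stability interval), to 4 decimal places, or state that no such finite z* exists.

z* = -2.6923.

Test eqn y'=λy, z=hλ:
  k1=λy_n ⇒ h·k1=z·y_n;  k2=λ(1+2/7z)y_n ⇒ h·k2=z(1+2/7z)y_n
  y_{n+1}/y_n = 1 − 3/10z + 13/10z(1+2/7z) = 1 + z + 13/35z²
  so R(z) = 1 + z + 13/35z².

Solve |R(x)|<1 on ℝ⁻.
x=-1.25: |R|=0.3304
R=1: x+13/35x²=0 ⇒ x=−35/13=-2.6923; min R=1−1/(4·13/35)=0.3269>−1
Confirm numerically:
  x=-2.520: |R|=0.83872 <1
  x=-2.071: |R|=0.52207 <1
  x=-1.514: |R|=0.33739 <1
  x=-1.342: |R|=0.32693 <1
  x=-3.158: |R|=1.54624 >1
  x=-2.846: |R|=1.16247 >1
Stable set (-2.6923, 0).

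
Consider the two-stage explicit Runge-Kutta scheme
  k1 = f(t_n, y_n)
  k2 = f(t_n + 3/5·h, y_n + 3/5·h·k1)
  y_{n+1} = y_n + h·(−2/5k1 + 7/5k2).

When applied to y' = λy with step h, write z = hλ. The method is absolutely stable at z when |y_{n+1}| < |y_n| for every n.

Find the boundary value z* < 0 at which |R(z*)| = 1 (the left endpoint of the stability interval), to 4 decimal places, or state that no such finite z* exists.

z* = -1.1905.

With y'=λy (z=hλ):
  k1=λy_n ⇒ h·k1=z·y_n;  k2=λ(1+3/5z)y_n ⇒ h·k2=z(1+3/5z)y_n
  y_{n+1}/y_n = 1 − 2/5z + 7/5z(1+3/5z) = 1 + z + 21/25z²
  ⇒ R(z) = 1 + z + 21/25z².

Solve |R(x)|<1 on ℝ⁻.
x=-0.86: |R|=0.7613
R=1: x+21/25x²=0 ⇒ x=−25/21=-1.1905; min R=1−1/(4·21/25)=0.7024>−1
Confirm numerically:
  x=-1.163: |R|=0.97316 <1
  x=-1.085: |R|=0.90387 <1
  x=-0.670: |R|=0.70708 <1
  x=-0.516: |R|=0.70766 <1
  x=-1.598: |R|=1.54703 >1
  x=-1.262: |R|=1.07582 >1
So |R|<1 on (-1.1905, 0).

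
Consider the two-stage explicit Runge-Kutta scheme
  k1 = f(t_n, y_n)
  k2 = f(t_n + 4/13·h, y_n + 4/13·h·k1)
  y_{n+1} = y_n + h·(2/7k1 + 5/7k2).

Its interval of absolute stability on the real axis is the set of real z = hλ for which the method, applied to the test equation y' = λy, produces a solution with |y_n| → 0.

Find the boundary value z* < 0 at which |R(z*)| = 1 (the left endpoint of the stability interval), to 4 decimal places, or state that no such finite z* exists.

On y'=λy, z=hλ:
  k1=λy_n ⇒ h·k1=z·y_n;  k2=λ(1+4/13z)y_n ⇒ h·k2=z(1+4/13z)y_n
  y_{n+1}/y_n = 1 + 2/7z + 5/7z(1+4/13z) = 1 + z + 20/91z²
  so R(z) = 1 + z + 20/91z².

Solve |R(x)|<1 on ℝ⁻.
x=-0.44: |R|=0.6025
R=1: x+20/91x²=0 ⇒ x=−91/20=-4.5500; min R=1−1/(4·20/91)=-0.1375>−1
Confirm numerically:
  x=-3.208: |R|=0.05382 <1
  x=-2.324: |R|=0.13697 <1
  x=-2.110: |R|=0.13152 <1
  x=-4.766: |R|=1.22625 >1
  x=-4.634: |R|=1.08555 >1
  x=-4.627: |R|=1.07830 >1
So |R|<1 on (-4.5500, 0).

left endpoint -4.5500.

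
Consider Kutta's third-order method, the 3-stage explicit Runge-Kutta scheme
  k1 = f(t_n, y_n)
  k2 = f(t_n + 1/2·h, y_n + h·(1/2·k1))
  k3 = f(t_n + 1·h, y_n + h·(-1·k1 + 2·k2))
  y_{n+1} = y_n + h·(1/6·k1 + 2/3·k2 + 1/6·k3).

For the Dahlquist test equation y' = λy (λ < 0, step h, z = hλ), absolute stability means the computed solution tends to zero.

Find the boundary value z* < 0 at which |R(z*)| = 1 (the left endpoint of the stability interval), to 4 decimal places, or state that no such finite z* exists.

left endpoint -2.5127.

With y'=λy (z=hλ):
  order 3, 3-stage ⇒ R(z)=1+z+z^2/2+z^3/6
  (e.g. R(-0.37)=0.69001, |R|=0.69001)

Need |R(x)|<1, x<0.
x=-0.37: |R|=0.6900
|R(-2.78)|=1.4966 |R(-1.89)|=0.2292 |R(-1.87)|=0.2114
Bisect:
  x_lo=-3.1157 |R|=2.3030  x_hi=-0.3367 |R|=0.7136
  mid=-1.72624 |R|=0.09362 →hi
  mid=-2.42099 |R|=0.85537 →hi
  mid=-2.76837 |R|=1.47250 →lo
  mid=-2.59468 |R|=1.13988 →lo
  mid=-2.50783 |R|=0.99194 →hi
  mid=-2.55126 |R|=1.06445 →lo
  mid=-2.52954 |R|=1.02784 →lo
  mid=-2.51869 |R|=1.00980 →lo
  ...
  [-2.51275,-2.51258] ⇒ x*=-2.5127
So |R|<1 on (-2.5127, 0).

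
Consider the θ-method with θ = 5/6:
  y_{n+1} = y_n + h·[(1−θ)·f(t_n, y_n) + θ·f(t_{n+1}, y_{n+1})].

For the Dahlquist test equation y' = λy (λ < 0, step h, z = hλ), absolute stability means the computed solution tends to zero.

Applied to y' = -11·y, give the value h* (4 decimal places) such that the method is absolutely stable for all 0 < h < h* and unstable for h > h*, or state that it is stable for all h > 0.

(−∞, 0) — no finite endpoint. Any h>0 works for λ=-11.

Test eqn y'=λy, z=hλ:
  y_{n+1} = y_n + z·[1/6·y_n + 5/6·y_{n+1}] ⇒ (1 − 5/6z)y_{n+1} = (1 + 1/6z)y_n
  ⇒ R(z) = (1 + 1/6z)/(1 − 5/6z).

Need |R(x)|<1, x<0.
x=-0.78: |R|=0.5273
x=-2: |R|=0.2500
x=-10: |R|=0.0714
x=-100: |R|=0.1858
θ=5/6≥1/2 ⇒ |1+1/6x|<|1−5/6x| ∀x<0 ⇒ interval (−∞,0).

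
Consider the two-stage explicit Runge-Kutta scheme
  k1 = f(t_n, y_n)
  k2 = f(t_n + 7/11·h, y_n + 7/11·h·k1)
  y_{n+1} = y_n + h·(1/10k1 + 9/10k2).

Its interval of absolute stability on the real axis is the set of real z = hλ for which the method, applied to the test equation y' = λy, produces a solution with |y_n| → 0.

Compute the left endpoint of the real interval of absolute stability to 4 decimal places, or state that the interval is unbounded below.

On y'=λy, z=hλ:
  k1=λy_n ⇒ h·k1=z·y_n;  k2=λ(1+7/11z)y_n ⇒ h·k2=z(1+7/11z)y_n
  y_{n+1}/y_n = 1 + 1/10z + 9/10z(1+7/11z) = 1 + z + 63/110z²
  Hence R(z) = 1 + z + 63/110z².

Find x<0 with |R(x)|<1.
x=-0.74: |R|=0.5736
R=1: x+63/110x²=0 ⇒ x=−110/63=-1.7460; min R=1−1/(4·63/110)=0.5635>−1
Confirm numerically:
  x=-1.689: |R|=0.94483 <1
  x=-1.492: |R|=0.78293 <1
  x=-0.901: |R|=0.56394 <1
  x=-2.120: |R|=1.45407 >1
  x=-2.041: |R|=1.34480 >1
  x=-1.774: |R|=1.02842 >1
So |R|<1 on (-1.7460, 0).

left endpoint -1.7460.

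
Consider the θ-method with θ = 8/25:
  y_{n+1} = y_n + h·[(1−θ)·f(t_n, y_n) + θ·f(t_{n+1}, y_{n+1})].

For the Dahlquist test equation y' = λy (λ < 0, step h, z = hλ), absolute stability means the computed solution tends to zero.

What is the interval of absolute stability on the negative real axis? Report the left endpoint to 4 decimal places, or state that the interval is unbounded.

Set f=λy, z=hλ:
  y_{n+1} = y_n + z·[17/25·y_n + 8/25·y_{n+1}] ⇒ (1 − 8/25z)y_{n+1} = (1 + 17/25z)y_n
  so R(z) = (1 + 17/25z)/(1 − 8/25z).

Need |R(x)|<1, x<0.
x=-0.86: |R|=0.3256
R=−1: 1+17/25x = −1+8/25x ⇒ -9/25x=2 ⇒ x=2/(-9/25)=-5.5556
Confirm numerically:
  x=-3.291: |R|=0.60293 <1
  x=-2.556: |R|=0.40600 <1
  x=-2.495: |R|=0.38734 <1
  x=-5.832: |R|=1.03472 >1
  x=-5.788: |R|=1.02934 >1
  x=-5.643: |R|=1.01122 >1
So |R|<1 on (-5.5556, 0).

(-5.5556, 0).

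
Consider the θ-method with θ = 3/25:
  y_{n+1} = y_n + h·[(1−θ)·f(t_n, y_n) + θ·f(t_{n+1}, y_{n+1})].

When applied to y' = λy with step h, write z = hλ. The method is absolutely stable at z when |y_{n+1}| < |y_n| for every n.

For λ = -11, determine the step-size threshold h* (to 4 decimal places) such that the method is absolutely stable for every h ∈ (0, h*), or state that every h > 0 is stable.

On y'=λy, z=hλ:
  y_{n+1} = y_n + z·[22/25·y_n + 3/25·y_{n+1}] ⇒ (1 − 3/25z)y_{n+1} = (1 + 22/25z)y_n
  ⇒ R(z) = (1 + 22/25z)/(1 − 3/25z).

Need |R(x)|<1, x<0.
x=-0.69: |R|=0.3628
R=−1: 1+22/25x = −1+3/25x ⇒ -19/25x=2 ⇒ x=2/(-19/25)=-2.6316
Confirm numerically:
  x=-2.551: |R|=0.95311 <1
  x=-1.639: |R|=0.36962 <1
  x=-1.595: |R|=0.33876 <1
  x=-3.181: |R|=1.30220 >1
  x=-3.031: |R|=1.22260 >1
So |R|<1 on (-2.6316, 0).

(-2.6316,0); λ=-11 ⇒ h* = (50/19)/11 = 0.2392.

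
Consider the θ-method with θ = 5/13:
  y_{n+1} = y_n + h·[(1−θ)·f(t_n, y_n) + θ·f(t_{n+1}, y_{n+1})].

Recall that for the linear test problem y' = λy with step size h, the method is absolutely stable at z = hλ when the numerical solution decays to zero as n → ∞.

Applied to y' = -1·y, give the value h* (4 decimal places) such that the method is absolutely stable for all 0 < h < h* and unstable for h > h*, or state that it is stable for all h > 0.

(-8.6667,0); λ=-1 ⇒ h* = (26/3)/1 = 8.6667.

On y'=λy, z=hλ:
  y_{n+1} = y_n + z·[8/13·y_n + 5/13·y_{n+1}] ⇒ (1 − 5/13z)y_{n+1} = (1 + 8/13z)y_n
  Hence R(z) = (1 + 8/13z)/(1 − 5/13z).

Find x<0 with |R(x)|<1.
x=-1.04: |R|=0.2571
R=−1: 1+8/13x = −1+5/13x ⇒ -3/13x=2 ⇒ x=2/(-3/13)=-8.6667
Confirm numerically:
  x=-7.829: |R|=0.95181 <1
  x=-5.673: |R|=0.78288 <1
  x=-4.419: |R|=0.63690 <1
  x=-4.287: |R|=0.61844 <1
  x=-9.080: |R|=1.02123 >1
  x=-8.738: |R|=1.00377 >1
Stable set (-8.6667, 0).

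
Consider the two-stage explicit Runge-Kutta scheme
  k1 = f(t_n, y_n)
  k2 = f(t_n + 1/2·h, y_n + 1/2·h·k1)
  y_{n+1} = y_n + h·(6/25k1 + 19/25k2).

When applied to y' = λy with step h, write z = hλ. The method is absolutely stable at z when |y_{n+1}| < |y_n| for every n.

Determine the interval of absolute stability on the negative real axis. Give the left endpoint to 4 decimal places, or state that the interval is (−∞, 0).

z∈(-2.6316,0).

With y'=λy (z=hλ):
  k1=λy_n ⇒ h·k1=z·y_n;  k2=λ(1+1/2z)y_n ⇒ h·k2=z(1+1/2z)y_n
  y_{n+1}/y_n = 1 + 6/25z + 19/25z(1+1/2z) = 1 + z + 19/50z²
  so R(z) = 1 + z + 19/50z².

Find x<0 with |R(x)|<1.
x=-1.79: |R|=0.4276
R=1: x+19/50x²=0 ⇒ x=−50/19=-2.6316; min R=1−1/(4·19/50)=0.3421>−1
Confirm numerically:
  x=-2.565: |R|=0.93511 <1
  x=-1.660: |R|=0.38713 <1
  x=-1.390: |R|=0.34420 <1
  x=-3.047: |R|=1.48100 >1
  x=-2.739: |R|=1.11181 >1
So |R|<1 on (-2.6316, 0).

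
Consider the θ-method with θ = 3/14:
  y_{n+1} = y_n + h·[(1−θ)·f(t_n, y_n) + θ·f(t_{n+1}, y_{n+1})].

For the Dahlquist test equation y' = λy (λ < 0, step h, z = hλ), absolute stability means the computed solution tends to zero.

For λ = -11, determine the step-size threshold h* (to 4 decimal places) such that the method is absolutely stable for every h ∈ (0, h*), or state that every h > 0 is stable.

(-3.5000,0); λ=-11 ⇒ h* = (7/2)/11 = 0.3182.

With y'=λy (z=hλ):
  y_{n+1} = y_n + z·[11/14·y_n + 3/14·y_{n+1}] ⇒ (1 − 3/14z)y_{n+1} = (1 + 11/14z)y_n
  R(z) = (1 + 11/14z)/(1 − 3/14z).

Boundary: |R(x)|=1, x<0.
x=-1.51: |R|=0.1409
R=−1: 1+11/14x = −1+3/14x ⇒ -4/7x=2 ⇒ x=2/(-4/7)=-3.5000
Confirm numerically:
  x=-3.296: |R|=0.93168 <1
  x=-1.808: |R|=0.30313 <1
  x=-1.484: |R|=0.12595 <1
  x=-4.076: |R|=1.17569 >1
  x=-3.950: |R|=1.13926 >1
  x=-3.889: |R|=1.12125 >1
So |R|<1 on (-3.5000, 0).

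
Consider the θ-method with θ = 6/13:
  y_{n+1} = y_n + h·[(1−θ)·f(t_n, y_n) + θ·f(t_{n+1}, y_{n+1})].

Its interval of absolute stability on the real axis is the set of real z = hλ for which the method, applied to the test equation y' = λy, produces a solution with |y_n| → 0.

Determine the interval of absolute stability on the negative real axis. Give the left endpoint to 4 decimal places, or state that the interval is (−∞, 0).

With y'=λy (z=hλ):
  y_{n+1} = y_n + z·[7/13·y_n + 6/13·y_{n+1}] ⇒ (1 − 6/13z)y_{n+1} = (1 + 7/13z)y_n
  so R(z) = (1 + 7/13z)/(1 − 6/13z).

Boundary: |R(x)|=1, x<0.
x=-1.01: |R|=0.3111
R=−1: 1+7/13x = −1+6/13x ⇒ -1/13x=2 ⇒ x=2/(-1/13)=-26.0000
Confirm numerically:
  x=-22.617: |R|=0.97725 <1
  x=-22.269: |R|=0.97455 <1
  x=-17.627: |R|=0.92950 <1
  x=-12.873: |R|=0.85453 <1
  x=-26.561: |R|=1.00325 >1
  x=-26.191: |R|=1.00112 >1
So |R|<1 on (-26.0000, 0).

(-26.0000, 0).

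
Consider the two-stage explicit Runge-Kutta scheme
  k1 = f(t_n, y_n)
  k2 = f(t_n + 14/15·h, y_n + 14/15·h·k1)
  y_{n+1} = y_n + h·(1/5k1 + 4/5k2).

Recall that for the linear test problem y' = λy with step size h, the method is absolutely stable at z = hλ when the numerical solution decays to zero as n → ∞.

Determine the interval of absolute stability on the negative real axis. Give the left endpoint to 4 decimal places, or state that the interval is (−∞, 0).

(-1.3393, 0).

Test eqn y'=λy, z=hλ:
  k1=λy_n ⇒ h·k1=z·y_n;  k2=λ(1+14/15z)y_n ⇒ h·k2=z(1+14/15z)y_n
  y_{n+1}/y_n = 1 + 1/5z + 4/5z(1+14/15z) = 1 + z + 56/75z²
  ⇒ R(z) = 1 + z + 56/75z².

Boundary: |R(x)|=1, x<0.
x=-1.41: |R|=1.0744
R=1: x+56/75x²=0 ⇒ x=−75/56=-1.3393; min R=1−1/(4·56/75)=0.6652>−1
Confirm numerically:
  x=-1.309: |R|=0.97040 <1
  x=-1.286: |R|=0.94883 <1
  x=-1.212: |R|=0.88481 <1
  x=-0.550: |R|=0.67587 <1
  x=-1.806: |R|=1.62935 >1
  x=-1.664: |R|=1.40344 >1
  x=-1.581: |R|=1.28534 >1
Stable set (-1.3393, 0).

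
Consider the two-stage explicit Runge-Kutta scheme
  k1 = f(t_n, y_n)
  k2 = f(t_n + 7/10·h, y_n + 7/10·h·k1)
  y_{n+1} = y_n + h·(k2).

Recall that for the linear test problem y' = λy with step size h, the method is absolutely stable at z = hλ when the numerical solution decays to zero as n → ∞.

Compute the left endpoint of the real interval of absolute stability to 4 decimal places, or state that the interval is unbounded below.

left endpoint -1.4286.

Test eqn y'=λy, z=hλ:
  k1=λy_n ⇒ h·k1=z·y_n;  k2=λ(1+7/10z)y_n ⇒ h·k2=z(1+7/10z)y_n
  y_{n+1}/y_n = 1 + z(1+7/10z) = 1 + z + 7/10z²
  Hence R(z) = 1 + z + 7/10z².

Find x<0 with |R(x)|<1.
x=-1.32: |R|=0.8997
R=1: x+7/10x²=0 ⇒ x=−10/7=-1.4286; min R=1−1/(4·7/10)=0.6429>−1
Confirm numerically:
  x=-1.139: |R|=0.76912 <1
  x=-1.056: |R|=0.72460 <1
  x=-1.041: |R|=0.71758 <1
  x=-0.897: |R|=0.66623 <1
  x=-1.986: |R|=1.77494 >1
  x=-1.664: |R|=1.27423 >1
  x=-1.596: |R|=1.18705 >1
Stable set (-1.4286, 0).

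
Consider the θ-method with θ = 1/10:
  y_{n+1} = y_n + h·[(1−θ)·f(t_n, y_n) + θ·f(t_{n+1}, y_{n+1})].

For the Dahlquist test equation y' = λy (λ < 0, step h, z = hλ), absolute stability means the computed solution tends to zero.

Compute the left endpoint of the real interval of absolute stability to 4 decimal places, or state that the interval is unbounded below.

Set f=λy, z=hλ:
  y_{n+1} = y_n + z·[9/10·y_n + 1/10·y_{n+1}] ⇒ (1 − 1/10z)y_{n+1} = (1 + 9/10z)y_n
  Hence R(z) = (1 + 9/10z)/(1 − 1/10z).

Boundary: |R(x)|=1, x<0.
x=-1.62: |R|=0.3941
R=−1: 1+9/10x = −1+1/10x ⇒ -4/5x=2 ⇒ x=2/(-4/5)=-2.5000
Confirm numerically:
  x=-2.105: |R|=0.73895 <1
  x=-1.862: |R|=0.56972 <1
  x=-1.854: |R|=0.56403 <1
  x=-1.081: |R|=0.02446 <1
  x=-2.955: |R|=1.28097 >1
  x=-2.884: |R|=1.23844 >1
  x=-2.754: |R|=1.15932 >1
Interval (-2.5000, 0).

z* = -2.5000.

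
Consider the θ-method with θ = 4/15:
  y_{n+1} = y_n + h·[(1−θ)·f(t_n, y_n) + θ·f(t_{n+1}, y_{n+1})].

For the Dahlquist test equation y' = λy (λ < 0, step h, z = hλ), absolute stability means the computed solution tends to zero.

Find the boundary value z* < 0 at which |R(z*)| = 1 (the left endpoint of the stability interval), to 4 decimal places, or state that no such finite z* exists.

Set f=λy, z=hλ:
  y_{n+1} = y_n + z·[11/15·y_n + 4/15·y_{n+1}] ⇒ (1 − 4/15z)y_{n+1} = (1 + 11/15z)y_n
  so R(z) = (1 + 11/15z)/(1 − 4/15z).

Solve |R(x)|<1 on ℝ⁻.
x=-1.48: |R|=0.0612
R=−1: 1+11/15x = −1+4/15x ⇒ -7/15x=2 ⇒ x=2/(-7/15)=-4.2857
Confirm numerically:
  x=-3.623: |R|=0.84270 <1
  x=-2.775: |R|=0.59483 <1
  x=-2.736: |R|=0.58187 <1
  x=-2.592: |R|=0.53264 <1
  x=-4.812: |R|=1.10757 >1
  x=-4.586: |R|=1.06304 >1
Interval (-4.2857, 0).

left endpoint -4.2857.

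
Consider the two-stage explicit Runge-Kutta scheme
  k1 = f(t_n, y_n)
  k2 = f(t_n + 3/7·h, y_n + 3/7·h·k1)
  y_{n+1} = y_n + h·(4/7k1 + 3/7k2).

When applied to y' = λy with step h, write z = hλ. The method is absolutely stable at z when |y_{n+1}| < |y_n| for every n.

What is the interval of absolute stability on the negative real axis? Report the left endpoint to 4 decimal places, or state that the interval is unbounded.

Set f=λy, z=hλ:
  k1=λy_n ⇒ h·k1=z·y_n;  k2=λ(1+3/7z)y_n ⇒ h·k2=z(1+3/7z)y_n
  y_{n+1}/y_n = 1 + 4/7z + 3/7z(1+3/7z) = 1 + z + 9/49z²
  ⇒ R(z) = 1 + z + 9/49z².

Boundary: |R(x)|=1, x<0.
x=-0.57: |R|=0.4897
R=1: x+9/49x²=0 ⇒ x=−49/9=-5.4444; min R=1−1/(4·9/49)=-0.3611>−1
Confirm numerically:
  x=-4.224: |R|=0.05313 <1
  x=-3.683: |R|=0.19156 <1
  x=-3.274: |R|=0.30519 <1
  x=-2.974: |R|=0.34947 <1
  x=-5.672: |R|=1.23707 >1
  x=-5.659: |R|=1.22301 >1
  x=-5.612: |R|=1.17271 >1
So |R|<1 on (-5.4444, 0).

(-5.4444, 0).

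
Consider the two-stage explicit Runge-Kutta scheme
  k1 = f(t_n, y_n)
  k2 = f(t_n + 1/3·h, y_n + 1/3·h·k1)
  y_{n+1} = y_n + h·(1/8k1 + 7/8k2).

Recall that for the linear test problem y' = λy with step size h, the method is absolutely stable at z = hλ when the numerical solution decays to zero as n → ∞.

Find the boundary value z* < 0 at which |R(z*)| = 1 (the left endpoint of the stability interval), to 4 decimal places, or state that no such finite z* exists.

left endpoint -3.4286.

With y'=λy (z=hλ):
  k1=λy_n ⇒ h·k1=z·y_n;  k2=λ(1+1/3z)y_n ⇒ h·k2=z(1+1/3z)y_n
  y_{n+1}/y_n = 1 + 1/8z + 7/8z(1+1/3z) = 1 + z + 7/24z²
  Hence R(z) = 1 + z + 7/24z².

Boundary: |R(x)|=1, x<0.
x=-1.3: |R|=0.1929
R=1: x+7/24x²=0 ⇒ x=−24/7=-3.4286; min R=1−1/(4·7/24)=0.1429>−1
Confirm numerically:
  x=-3.262: |R|=0.84152 <1
  x=-1.383: |R|=0.17487 <1
  x=-1.374: |R|=0.17663 <1
  x=-3.834: |R|=1.45337 >1
  x=-3.574: |R|=1.15160 >1
Interval (-3.4286, 0).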